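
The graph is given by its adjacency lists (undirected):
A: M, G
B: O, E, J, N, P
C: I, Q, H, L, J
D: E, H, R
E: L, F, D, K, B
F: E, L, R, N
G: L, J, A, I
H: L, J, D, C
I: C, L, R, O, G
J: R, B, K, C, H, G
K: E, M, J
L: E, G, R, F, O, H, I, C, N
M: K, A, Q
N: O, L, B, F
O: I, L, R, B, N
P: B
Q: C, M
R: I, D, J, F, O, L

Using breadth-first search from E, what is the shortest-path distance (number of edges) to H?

Level 0: E
Level 1: B, D, F, K, L
Level 2: C, G, H, I, J, M, N, O, P, R
Level 3: A, Q
H first appears at level 2.

2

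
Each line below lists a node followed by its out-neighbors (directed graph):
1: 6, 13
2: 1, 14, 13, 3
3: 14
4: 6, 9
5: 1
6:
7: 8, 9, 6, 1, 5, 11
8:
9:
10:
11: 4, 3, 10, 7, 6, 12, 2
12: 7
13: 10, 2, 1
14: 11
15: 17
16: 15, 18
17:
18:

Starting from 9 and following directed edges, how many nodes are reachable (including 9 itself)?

1

BFS from 9 visits: 9
Reachable nodes: 1 of 18 total.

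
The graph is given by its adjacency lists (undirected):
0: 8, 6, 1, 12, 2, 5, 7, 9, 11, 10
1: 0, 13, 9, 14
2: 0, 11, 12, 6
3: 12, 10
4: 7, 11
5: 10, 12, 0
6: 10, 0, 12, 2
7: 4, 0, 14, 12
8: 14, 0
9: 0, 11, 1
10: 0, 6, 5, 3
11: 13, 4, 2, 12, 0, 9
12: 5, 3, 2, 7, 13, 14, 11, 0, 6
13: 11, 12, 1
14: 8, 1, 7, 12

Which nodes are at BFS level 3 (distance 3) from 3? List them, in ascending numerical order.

1, 4, 8, 9

Level 0: 3
Level 1: 10, 12
Level 2: 0, 2, 5, 6, 7, 11, 13, 14
Level 3: 1, 4, 8, 9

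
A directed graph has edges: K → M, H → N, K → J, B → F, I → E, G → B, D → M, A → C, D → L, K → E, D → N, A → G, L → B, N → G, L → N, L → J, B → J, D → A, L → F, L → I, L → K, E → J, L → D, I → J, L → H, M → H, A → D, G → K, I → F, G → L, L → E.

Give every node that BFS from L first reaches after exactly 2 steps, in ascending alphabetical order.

Level 0: L
Level 1: B, D, E, F, H, I, J, K, N
Level 2: A, G, M
Level 3: C

A, G, M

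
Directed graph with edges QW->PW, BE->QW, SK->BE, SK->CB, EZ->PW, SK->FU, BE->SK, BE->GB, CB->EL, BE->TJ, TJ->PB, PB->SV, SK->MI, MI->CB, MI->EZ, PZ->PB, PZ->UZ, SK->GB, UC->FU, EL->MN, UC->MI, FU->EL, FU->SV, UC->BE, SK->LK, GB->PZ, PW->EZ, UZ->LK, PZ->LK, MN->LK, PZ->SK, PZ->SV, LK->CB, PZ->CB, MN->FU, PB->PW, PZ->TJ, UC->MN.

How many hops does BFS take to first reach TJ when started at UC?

Level 0: UC
Level 1: BE, FU, MI, MN
Level 2: CB, EL, EZ, GB, LK, QW, SK, SV, TJ
Level 3: PB, PW, PZ
Level 4: UZ
TJ first appears at level 2.

2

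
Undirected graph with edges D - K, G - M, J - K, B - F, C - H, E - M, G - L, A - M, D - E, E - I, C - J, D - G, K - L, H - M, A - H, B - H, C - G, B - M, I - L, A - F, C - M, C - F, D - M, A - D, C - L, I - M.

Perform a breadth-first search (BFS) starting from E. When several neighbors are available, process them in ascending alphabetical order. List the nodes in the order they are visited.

E, D, I, M, A, G, K, L, B, C, H, F, J

Visit E; enqueue D, I, M → queue [D, I, M]
Visit D; enqueue A, G, K → queue [I, M, A, G, K]
Visit I; enqueue L → queue [M, A, G, K, L]
Visit M; enqueue B, C, H → queue [A, G, K, L, B, C, H]
Visit A; enqueue F → queue [G, K, L, B, C, H, F]
Visit G → queue [K, L, B, C, H, F]
Visit K; enqueue J → queue [L, B, C, H, F, J]
Visit L → queue [B, C, H, F, J]
Visit B → queue [C, H, F, J]
Visit C → queue [H, F, J]
Visit H → queue [F, J]
Visit F → queue [J]
Visit J → queue []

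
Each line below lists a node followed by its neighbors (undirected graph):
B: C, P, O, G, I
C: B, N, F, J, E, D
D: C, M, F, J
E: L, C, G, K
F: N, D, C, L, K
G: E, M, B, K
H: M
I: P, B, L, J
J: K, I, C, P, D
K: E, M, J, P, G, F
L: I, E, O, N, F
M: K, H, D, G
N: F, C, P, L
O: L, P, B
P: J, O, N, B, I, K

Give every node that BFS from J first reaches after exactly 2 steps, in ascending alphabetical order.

B, E, F, G, L, M, N, O

Level 0: J
Level 1: C, D, I, K, P
Level 2: B, E, F, G, L, M, N, O
Level 3: H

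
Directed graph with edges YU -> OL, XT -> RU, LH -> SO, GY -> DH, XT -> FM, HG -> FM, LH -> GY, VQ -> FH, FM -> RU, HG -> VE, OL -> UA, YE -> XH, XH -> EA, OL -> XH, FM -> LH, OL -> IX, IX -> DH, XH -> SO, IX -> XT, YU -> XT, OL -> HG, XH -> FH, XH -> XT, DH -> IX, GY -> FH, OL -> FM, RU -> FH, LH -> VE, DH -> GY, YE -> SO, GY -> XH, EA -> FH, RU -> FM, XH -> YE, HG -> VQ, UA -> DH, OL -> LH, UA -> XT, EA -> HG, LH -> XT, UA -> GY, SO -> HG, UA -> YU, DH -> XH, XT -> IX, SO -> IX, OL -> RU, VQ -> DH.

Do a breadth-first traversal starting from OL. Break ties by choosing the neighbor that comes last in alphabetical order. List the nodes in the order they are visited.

Visit OL; enqueue XH, UA, RU, LH, IX, HG, FM → queue [XH, UA, RU, LH, IX, HG, FM]
Visit XH; enqueue YE, XT, SO, FH, EA → queue [UA, RU, LH, IX, HG, FM, YE, XT, SO, FH, EA]
Visit UA; enqueue YU, GY, DH → queue [RU, LH, IX, HG, FM, YE, XT, SO, FH, EA, YU, GY, DH]
Visit RU → queue [LH, IX, HG, FM, YE, XT, SO, FH, EA, YU, GY, DH]
Visit LH; enqueue VE → queue [IX, HG, FM, YE, XT, SO, FH, EA, YU, GY, DH, VE]
Visit IX → queue [HG, FM, YE, XT, SO, FH, EA, YU, GY, DH, VE]
Visit HG; enqueue VQ → queue [FM, YE, XT, SO, FH, EA, YU, GY, DH, VE, VQ]
Visit FM → queue [YE, XT, SO, FH, EA, YU, GY, DH, VE, VQ]
Visit YE → queue [XT, SO, FH, EA, YU, GY, DH, VE, VQ]
Visit XT → queue [SO, FH, EA, YU, GY, DH, VE, VQ]
Visit SO → queue [FH, EA, YU, GY, DH, VE, VQ]
Visit FH → queue [EA, YU, GY, DH, VE, VQ]
Visit EA → queue [YU, GY, DH, VE, VQ]
Visit YU → queue [GY, DH, VE, VQ]
Visit GY → queue [DH, VE, VQ]
Visit DH → queue [VE, VQ]
Visit VE → queue [VQ]
Visit VQ → queue []

OL XH UA RU LH IX HG FM YE XT SO FH EA YU GY DH VE VQ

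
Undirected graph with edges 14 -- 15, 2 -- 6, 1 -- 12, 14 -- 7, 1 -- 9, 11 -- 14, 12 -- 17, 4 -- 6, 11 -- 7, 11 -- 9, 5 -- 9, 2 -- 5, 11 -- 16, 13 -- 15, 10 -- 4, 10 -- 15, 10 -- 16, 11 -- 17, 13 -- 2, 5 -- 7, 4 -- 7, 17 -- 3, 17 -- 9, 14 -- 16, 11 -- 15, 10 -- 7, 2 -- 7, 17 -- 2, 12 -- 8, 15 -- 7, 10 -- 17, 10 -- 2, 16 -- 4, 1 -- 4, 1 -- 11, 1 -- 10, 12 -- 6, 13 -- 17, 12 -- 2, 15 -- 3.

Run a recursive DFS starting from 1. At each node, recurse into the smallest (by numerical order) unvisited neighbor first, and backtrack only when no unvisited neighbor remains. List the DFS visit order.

1 4 6 2 5 7 10 15 3 17 9 11 14 16 12 8 13

Visit 1
1 → 4
4 → 6
6 → 2
2 → 5
5 → 7
7 → 10
10 → 15
15 → 3
3 → 17
17 → 9
9 → 11
11 → 14
14 → 16
17 → 12
12 → 8
17 → 13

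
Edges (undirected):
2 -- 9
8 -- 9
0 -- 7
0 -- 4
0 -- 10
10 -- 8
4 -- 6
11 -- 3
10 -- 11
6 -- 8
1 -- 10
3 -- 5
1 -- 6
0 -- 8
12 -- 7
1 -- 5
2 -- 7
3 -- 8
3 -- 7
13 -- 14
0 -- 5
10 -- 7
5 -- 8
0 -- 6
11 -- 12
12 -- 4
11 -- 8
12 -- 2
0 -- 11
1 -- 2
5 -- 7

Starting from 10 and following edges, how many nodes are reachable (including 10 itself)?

BFS from 10 visits: 10, 0, 1, 7, 8, 11, 4, 5, 6, 2, 3, 12, 9
Reachable nodes: 13 of 15 total.

13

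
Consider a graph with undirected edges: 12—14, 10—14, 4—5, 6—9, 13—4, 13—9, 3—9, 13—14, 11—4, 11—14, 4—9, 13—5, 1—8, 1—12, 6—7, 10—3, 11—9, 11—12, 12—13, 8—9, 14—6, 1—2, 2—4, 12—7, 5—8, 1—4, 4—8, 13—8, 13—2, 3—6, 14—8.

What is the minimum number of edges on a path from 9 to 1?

2

Level 0: 9
Level 1: 3, 4, 6, 8, 11, 13
Level 2: 1, 2, 5, 7, 10, 12, 14
1 first appears at level 2.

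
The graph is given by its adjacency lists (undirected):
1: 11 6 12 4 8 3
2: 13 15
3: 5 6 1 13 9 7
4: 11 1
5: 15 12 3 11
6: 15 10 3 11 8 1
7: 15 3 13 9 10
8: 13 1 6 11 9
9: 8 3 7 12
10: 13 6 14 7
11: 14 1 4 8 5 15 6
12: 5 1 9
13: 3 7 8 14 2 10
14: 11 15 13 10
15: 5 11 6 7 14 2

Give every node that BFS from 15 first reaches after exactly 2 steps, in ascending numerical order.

1, 3, 4, 8, 9, 10, 12, 13

Level 0: 15
Level 1: 2, 5, 6, 7, 11, 14
Level 2: 1, 3, 4, 8, 9, 10, 12, 13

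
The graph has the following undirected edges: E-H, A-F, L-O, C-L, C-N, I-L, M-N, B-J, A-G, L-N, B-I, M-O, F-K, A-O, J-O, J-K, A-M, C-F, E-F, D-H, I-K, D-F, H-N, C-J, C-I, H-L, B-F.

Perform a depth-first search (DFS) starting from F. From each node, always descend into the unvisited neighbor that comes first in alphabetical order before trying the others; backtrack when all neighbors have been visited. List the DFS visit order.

Visit F
F → A
A → G
A → M
M → N
N → C
C → I
I → B
B → J
J → K
J → O
O → L
L → H
H → D
H → E

F -> A -> G -> M -> N -> C -> I -> B -> J -> K -> O -> L -> H -> D -> E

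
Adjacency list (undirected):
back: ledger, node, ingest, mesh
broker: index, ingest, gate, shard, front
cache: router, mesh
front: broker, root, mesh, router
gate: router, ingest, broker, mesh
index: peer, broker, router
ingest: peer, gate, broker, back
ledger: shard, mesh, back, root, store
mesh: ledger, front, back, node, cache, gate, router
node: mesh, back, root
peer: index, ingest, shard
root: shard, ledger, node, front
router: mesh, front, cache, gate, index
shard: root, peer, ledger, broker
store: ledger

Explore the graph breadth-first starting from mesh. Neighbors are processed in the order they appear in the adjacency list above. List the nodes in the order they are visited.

mesh, ledger, front, back, node, cache, gate, router, shard, root, store, broker, ingest, index, peer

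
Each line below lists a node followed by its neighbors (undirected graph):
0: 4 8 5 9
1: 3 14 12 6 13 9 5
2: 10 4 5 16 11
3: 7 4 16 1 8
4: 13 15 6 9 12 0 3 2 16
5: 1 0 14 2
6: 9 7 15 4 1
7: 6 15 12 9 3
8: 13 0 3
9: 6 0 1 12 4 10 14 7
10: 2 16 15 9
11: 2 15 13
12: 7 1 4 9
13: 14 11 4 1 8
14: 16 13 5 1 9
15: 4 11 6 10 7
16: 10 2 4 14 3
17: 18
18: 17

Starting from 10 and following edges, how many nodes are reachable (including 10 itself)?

BFS from 10 visits: 10, 2, 16, 15, 9, 4, 5, 11, 14, 3, 6, 7, 0, 1, 12, 13, 8
Reachable nodes: 17 of 19 total.

17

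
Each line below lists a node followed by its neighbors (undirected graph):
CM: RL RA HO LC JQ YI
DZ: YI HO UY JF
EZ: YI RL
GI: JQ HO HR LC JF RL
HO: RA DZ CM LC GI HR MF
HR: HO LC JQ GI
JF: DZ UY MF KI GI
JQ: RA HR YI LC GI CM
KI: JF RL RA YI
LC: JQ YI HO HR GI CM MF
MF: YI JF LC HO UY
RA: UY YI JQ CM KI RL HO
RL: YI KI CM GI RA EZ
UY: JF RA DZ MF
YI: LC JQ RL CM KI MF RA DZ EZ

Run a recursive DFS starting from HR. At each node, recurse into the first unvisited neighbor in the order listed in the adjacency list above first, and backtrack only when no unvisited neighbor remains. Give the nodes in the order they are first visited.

HR → HO → RA → UY → JF → DZ → YI → LC → JQ → GI → RL → KI → CM → EZ → MF

Visit HR
HR → HO
HO → RA
RA → UY
UY → JF
JF → DZ
DZ → YI
YI → LC
LC → JQ
JQ → GI
GI → RL
RL → KI
RL → CM
RL → EZ
LC → MF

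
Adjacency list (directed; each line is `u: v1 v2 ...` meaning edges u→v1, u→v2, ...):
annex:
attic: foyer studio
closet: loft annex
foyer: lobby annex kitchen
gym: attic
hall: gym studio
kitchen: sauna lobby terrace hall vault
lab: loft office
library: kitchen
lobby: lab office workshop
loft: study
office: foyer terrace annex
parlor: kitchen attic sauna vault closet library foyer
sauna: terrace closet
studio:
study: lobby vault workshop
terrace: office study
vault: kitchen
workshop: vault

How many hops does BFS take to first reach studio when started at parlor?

2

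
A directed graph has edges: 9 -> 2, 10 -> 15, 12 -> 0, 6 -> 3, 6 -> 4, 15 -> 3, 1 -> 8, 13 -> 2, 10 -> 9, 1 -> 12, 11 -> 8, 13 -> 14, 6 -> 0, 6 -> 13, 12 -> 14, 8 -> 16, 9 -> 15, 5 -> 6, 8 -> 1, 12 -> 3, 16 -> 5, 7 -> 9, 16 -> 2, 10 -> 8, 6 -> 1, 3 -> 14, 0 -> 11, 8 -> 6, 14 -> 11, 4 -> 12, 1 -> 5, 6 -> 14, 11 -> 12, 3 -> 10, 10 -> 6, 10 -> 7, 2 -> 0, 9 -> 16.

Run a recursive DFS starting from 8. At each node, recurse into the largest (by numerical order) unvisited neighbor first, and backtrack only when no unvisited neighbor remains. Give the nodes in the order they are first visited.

8, 16, 5, 6, 14, 11, 12, 3, 10, 15, 9, 2, 0, 7, 13, 4, 1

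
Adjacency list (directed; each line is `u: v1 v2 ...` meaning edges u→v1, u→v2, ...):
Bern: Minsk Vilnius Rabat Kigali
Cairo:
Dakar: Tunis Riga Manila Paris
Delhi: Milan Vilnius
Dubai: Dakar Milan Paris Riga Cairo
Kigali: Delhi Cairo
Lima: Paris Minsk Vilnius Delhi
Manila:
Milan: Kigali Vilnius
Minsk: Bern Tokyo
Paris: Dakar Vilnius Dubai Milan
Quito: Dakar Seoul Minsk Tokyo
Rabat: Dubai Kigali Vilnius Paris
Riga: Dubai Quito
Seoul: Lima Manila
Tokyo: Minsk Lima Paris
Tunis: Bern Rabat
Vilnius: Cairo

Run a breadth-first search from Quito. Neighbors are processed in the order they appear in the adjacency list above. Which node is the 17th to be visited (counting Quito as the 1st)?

Visit Quito; enqueue Dakar, Seoul, Minsk, Tokyo → queue [Dakar, Seoul, Minsk, Tokyo]
Visit Dakar; enqueue Tunis, Riga, Manila, Paris → queue [Seoul, Minsk, Tokyo, Tunis, Riga, Manila, Paris]
Visit Seoul; enqueue Lima → queue [Minsk, Tokyo, Tunis, Riga, Manila, Paris, Lima]
Visit Minsk; enqueue Bern → queue [Tokyo, Tunis, Riga, Manila, Paris, Lima, Bern]
Visit Tokyo → queue [Tunis, Riga, Manila, Paris, Lima, Bern]
Visit Tunis; enqueue Rabat → queue [Riga, Manila, Paris, Lima, Bern, Rabat]
Visit Riga; enqueue Dubai → queue [Manila, Paris, Lima, Bern, Rabat, Dubai]
Visit Manila → queue [Paris, Lima, Bern, Rabat, Dubai]
Visit Paris; enqueue Vilnius, Milan → queue [Lima, Bern, Rabat, Dubai, Vilnius, Milan]
Visit Lima; enqueue Delhi → queue [Bern, Rabat, Dubai, Vilnius, Milan, Delhi]
Visit Bern; enqueue Kigali → queue [Rabat, Dubai, Vilnius, Milan, Delhi, Kigali]
Visit Rabat → queue [Dubai, Vilnius, Milan, Delhi, Kigali]
Visit Dubai; enqueue Cairo → queue [Vilnius, Milan, Delhi, Kigali, Cairo]
Visit Vilnius → queue [Milan, Delhi, Kigali, Cairo]
Visit Milan → queue [Delhi, Kigali, Cairo]
Visit Delhi → queue [Kigali, Cairo]
Visit Kigali → queue [Cairo]
Visit Cairo → queue []

Visit order: Quito, Dakar, Seoul, Minsk, Tokyo, Tunis, Riga, Manila, Paris, Lima, Bern, Rabat, Dubai, Vilnius, Milan, Delhi, Kigali, Cairo

Kigali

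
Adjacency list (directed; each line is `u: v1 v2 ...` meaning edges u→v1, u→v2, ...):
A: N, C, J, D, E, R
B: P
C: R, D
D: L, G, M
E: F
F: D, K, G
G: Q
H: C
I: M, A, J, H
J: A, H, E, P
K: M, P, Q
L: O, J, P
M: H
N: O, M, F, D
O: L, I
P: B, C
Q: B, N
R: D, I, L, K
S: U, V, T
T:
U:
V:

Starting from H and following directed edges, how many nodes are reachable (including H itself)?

18

BFS from H visits: H, C, R, D, I, L, K, G, M, A, J, O, P, Q, N, E, B, F
Reachable nodes: 18 of 22 total.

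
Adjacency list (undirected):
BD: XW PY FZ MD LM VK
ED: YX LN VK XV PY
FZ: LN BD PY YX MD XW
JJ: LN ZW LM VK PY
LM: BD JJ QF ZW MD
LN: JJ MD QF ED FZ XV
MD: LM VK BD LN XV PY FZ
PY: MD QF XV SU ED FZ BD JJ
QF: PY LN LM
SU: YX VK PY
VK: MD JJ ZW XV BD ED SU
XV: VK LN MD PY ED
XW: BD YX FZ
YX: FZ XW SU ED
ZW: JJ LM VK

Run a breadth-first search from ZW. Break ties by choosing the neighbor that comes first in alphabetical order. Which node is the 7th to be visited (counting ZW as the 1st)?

BD

Visit ZW; enqueue JJ, LM, VK → queue [JJ, LM, VK]
Visit JJ; enqueue LN, PY → queue [LM, VK, LN, PY]
Visit LM; enqueue BD, MD, QF → queue [VK, LN, PY, BD, MD, QF]
Visit VK; enqueue ED, SU, XV → queue [LN, PY, BD, MD, QF, ED, SU, XV]
Visit LN; enqueue FZ → queue [PY, BD, MD, QF, ED, SU, XV, FZ]
Visit PY → queue [BD, MD, QF, ED, SU, XV, FZ]
Visit BD; enqueue XW → queue [MD, QF, ED, SU, XV, FZ, XW]
Visit MD → queue [QF, ED, SU, XV, FZ, XW]
Visit QF → queue [ED, SU, XV, FZ, XW]
Visit ED; enqueue YX → queue [SU, XV, FZ, XW, YX]
Visit SU → queue [XV, FZ, XW, YX]
Visit XV → queue [FZ, XW, YX]
Visit FZ → queue [XW, YX]
Visit XW → queue [YX]
Visit YX → queue []

Visit order: ZW, JJ, LM, VK, LN, PY, BD, MD, QF, ED, SU, XV, FZ, XW, YX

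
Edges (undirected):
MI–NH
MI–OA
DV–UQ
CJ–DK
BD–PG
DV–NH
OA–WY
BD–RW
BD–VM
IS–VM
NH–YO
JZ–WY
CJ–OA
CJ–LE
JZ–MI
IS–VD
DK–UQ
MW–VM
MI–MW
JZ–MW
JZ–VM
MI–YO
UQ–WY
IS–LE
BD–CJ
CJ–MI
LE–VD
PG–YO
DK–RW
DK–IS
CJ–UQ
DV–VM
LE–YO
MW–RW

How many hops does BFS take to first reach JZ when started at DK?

Level 0: DK
Level 1: CJ, IS, RW, UQ
Level 2: BD, DV, LE, MI, MW, OA, VD, VM, WY
Level 3: JZ, NH, PG, YO
JZ first appears at level 3.

3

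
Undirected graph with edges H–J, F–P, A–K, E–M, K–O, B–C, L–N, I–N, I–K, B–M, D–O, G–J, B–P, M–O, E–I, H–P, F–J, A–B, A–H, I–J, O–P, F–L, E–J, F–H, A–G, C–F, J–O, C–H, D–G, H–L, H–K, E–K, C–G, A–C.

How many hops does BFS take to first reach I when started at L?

Level 0: L
Level 1: F, H, N
Level 2: A, C, I, J, K, P
Level 3: B, E, G, O
Level 4: D, M
I first appears at level 2.

2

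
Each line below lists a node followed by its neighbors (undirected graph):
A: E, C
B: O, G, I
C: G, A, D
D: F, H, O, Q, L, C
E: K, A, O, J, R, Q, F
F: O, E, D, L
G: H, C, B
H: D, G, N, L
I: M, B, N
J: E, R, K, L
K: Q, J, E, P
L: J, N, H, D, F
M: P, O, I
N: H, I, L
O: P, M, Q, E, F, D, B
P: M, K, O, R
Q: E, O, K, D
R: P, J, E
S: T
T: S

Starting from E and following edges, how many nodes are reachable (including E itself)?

18

BFS from E visits: E, K, A, O, J, R, Q, F, P, C, M, D, B, L, G, I, H, N
Reachable nodes: 18 of 20 total.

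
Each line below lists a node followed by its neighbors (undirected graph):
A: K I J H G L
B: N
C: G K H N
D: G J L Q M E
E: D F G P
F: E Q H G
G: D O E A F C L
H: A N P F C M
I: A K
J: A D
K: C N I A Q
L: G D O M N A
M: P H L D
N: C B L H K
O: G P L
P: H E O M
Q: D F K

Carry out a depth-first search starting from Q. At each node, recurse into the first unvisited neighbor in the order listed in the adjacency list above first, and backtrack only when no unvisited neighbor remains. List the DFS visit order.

Q, D, G, O, P, H, A, K, C, N, B, L, M, I, J, F, E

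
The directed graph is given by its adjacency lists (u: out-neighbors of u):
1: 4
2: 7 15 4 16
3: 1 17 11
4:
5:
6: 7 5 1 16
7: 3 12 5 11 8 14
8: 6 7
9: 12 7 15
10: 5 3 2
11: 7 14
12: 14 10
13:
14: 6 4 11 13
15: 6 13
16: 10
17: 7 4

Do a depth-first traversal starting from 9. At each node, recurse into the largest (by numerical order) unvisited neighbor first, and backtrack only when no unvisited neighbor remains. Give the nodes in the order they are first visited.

Visit 9
9 → 15
15 → 13
15 → 6
6 → 16
16 → 10
10 → 5
10 → 3
3 → 17
17 → 7
7 → 14
14 → 11
14 → 4
7 → 12
7 → 8
3 → 1
10 → 2

9, 15, 13, 6, 16, 10, 5, 3, 17, 7, 14, 11, 4, 12, 8, 1, 2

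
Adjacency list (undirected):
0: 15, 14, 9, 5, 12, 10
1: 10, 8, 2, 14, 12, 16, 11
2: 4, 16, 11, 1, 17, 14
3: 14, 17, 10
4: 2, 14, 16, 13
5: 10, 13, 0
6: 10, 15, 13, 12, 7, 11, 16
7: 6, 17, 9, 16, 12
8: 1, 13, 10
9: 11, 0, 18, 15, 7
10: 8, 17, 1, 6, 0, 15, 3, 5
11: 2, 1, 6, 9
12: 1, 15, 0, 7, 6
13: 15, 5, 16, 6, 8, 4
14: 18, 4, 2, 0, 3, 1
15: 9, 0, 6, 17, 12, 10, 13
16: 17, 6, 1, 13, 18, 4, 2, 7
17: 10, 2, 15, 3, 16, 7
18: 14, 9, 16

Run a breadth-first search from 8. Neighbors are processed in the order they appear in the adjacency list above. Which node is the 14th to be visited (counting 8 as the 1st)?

17

Visit 8; enqueue 1, 13, 10 → queue [1, 13, 10]
Visit 1; enqueue 2, 14, 12, 16, 11 → queue [13, 10, 2, 14, 12, 16, 11]
Visit 13; enqueue 15, 5, 6, 4 → queue [10, 2, 14, 12, 16, 11, 15, 5, 6, 4]
Visit 10; enqueue 17, 0, 3 → queue [2, 14, 12, 16, 11, 15, 5, 6, 4, 17, 0, 3]
Visit 2 → queue [14, 12, 16, 11, 15, 5, 6, 4, 17, 0, 3]
Visit 14; enqueue 18 → queue [12, 16, 11, 15, 5, 6, 4, 17, 0, 3, 18]
Visit 12; enqueue 7 → queue [16, 11, 15, 5, 6, 4, 17, 0, 3, 18, 7]
Visit 16 → queue [11, 15, 5, 6, 4, 17, 0, 3, 18, 7]
Visit 11; enqueue 9 → queue [15, 5, 6, 4, 17, 0, 3, 18, 7, 9]
Visit 15 → queue [5, 6, 4, 17, 0, 3, 18, 7, 9]
Visit 5 → queue [6, 4, 17, 0, 3, 18, 7, 9]
Visit 6 → queue [4, 17, 0, 3, 18, 7, 9]
Visit 4 → queue [17, 0, 3, 18, 7, 9]
Visit 17 → queue [0, 3, 18, 7, 9]
Visit 0 → queue [3, 18, 7, 9]
Visit 3 → queue [18, 7, 9]
Visit 18 → queue [7, 9]
Visit 7 → queue [9]
Visit 9 → queue []

Visit order: 8, 1, 13, 10, 2, 14, 12, 16, 11, 15, 5, 6, 4, 17, 0, 3, 18, 7, 9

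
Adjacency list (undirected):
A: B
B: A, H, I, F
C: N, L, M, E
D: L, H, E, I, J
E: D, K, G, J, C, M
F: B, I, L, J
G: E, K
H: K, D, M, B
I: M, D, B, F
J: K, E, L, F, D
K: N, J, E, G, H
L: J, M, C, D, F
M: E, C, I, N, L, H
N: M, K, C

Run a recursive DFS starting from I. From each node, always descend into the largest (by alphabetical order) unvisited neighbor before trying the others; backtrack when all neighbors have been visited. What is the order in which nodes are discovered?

I, M, N, K, J, L, F, B, H, D, E, G, C, A

Visit I
I → M
M → N
N → K
K → J
J → L
L → F
F → B
B → H
H → D
D → E
E → G
E → C
B → A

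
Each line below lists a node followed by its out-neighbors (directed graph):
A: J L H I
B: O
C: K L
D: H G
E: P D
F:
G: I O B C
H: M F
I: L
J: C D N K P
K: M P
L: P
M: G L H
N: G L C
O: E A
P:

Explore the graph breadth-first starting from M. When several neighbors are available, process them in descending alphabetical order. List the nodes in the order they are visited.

Visit M; enqueue L, H, G → queue [L, H, G]
Visit L; enqueue P → queue [H, G, P]
Visit H; enqueue F → queue [G, P, F]
Visit G; enqueue O, I, C, B → queue [P, F, O, I, C, B]
Visit P → queue [F, O, I, C, B]
Visit F → queue [O, I, C, B]
Visit O; enqueue E, A → queue [I, C, B, E, A]
Visit I → queue [C, B, E, A]
Visit C; enqueue K → queue [B, E, A, K]
Visit B → queue [E, A, K]
Visit E; enqueue D → queue [A, K, D]
Visit A; enqueue J → queue [K, D, J]
Visit K → queue [D, J]
Visit D → queue [J]
Visit J; enqueue N → queue [N]
Visit N → queue []

M, L, H, G, P, F, O, I, C, B, E, A, K, D, J, N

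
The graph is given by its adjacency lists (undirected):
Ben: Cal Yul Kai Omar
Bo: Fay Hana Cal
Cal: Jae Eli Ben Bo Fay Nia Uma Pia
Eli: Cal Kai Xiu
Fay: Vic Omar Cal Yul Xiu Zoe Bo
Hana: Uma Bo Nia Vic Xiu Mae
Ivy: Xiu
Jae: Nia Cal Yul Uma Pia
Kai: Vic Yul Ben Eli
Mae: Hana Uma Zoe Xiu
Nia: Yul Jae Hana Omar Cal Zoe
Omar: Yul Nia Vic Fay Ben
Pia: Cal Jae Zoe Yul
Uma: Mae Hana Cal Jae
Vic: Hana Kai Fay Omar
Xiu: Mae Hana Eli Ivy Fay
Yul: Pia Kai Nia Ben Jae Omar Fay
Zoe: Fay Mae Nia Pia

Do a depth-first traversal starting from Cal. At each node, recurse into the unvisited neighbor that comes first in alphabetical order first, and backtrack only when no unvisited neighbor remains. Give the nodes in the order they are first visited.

Cal -> Ben -> Kai -> Eli -> Xiu -> Fay -> Bo -> Hana -> Mae -> Uma -> Jae -> Nia -> Omar -> Vic -> Yul -> Pia -> Zoe -> Ivy

Visit Cal
Cal → Ben
Ben → Kai
Kai → Eli
Eli → Xiu
Xiu → Fay
Fay → Bo
Bo → Hana
Hana → Mae
Mae → Uma
Uma → Jae
Jae → Nia
Nia → Omar
Omar → Vic
Omar → Yul
Yul → Pia
Pia → Zoe
Xiu → Ivy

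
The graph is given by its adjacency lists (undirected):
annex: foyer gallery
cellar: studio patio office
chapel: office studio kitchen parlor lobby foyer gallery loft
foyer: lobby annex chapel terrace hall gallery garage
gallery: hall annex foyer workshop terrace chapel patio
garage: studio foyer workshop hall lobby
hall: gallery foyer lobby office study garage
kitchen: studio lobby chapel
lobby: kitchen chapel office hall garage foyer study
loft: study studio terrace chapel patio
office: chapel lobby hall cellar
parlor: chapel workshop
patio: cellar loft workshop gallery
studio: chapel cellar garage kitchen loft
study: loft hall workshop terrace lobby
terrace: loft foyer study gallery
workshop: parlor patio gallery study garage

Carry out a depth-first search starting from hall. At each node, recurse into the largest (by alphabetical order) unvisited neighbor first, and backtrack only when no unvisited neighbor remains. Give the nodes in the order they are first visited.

hall, study, workshop, patio, loft, terrace, gallery, foyer, lobby, office, chapel, studio, kitchen, garage, cellar, parlor, annex

Visit hall
hall → study
study → workshop
workshop → patio
patio → loft
loft → terrace
terrace → gallery
gallery → foyer
foyer → lobby
lobby → office
office → chapel
chapel → studio
studio → kitchen
studio → garage
studio → cellar
chapel → parlor
foyer → annex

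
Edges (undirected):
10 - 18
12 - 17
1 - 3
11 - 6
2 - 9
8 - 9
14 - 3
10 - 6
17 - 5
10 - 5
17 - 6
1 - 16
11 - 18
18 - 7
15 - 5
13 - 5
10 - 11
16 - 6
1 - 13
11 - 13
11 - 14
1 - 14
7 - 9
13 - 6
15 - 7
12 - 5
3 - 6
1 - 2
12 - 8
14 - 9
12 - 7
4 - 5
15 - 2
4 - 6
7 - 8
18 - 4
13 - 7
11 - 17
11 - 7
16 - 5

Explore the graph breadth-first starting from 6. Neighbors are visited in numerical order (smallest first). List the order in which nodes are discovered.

6, 3, 4, 10, 11, 13, 16, 17, 1, 14, 5, 18, 7, 12, 2, 9, 15, 8

Visit 6; enqueue 3, 4, 10, 11, 13, 16, 17 → queue [3, 4, 10, 11, 13, 16, 17]
Visit 3; enqueue 1, 14 → queue [4, 10, 11, 13, 16, 17, 1, 14]
Visit 4; enqueue 5, 18 → queue [10, 11, 13, 16, 17, 1, 14, 5, 18]
Visit 10 → queue [11, 13, 16, 17, 1, 14, 5, 18]
Visit 11; enqueue 7 → queue [13, 16, 17, 1, 14, 5, 18, 7]
Visit 13 → queue [16, 17, 1, 14, 5, 18, 7]
Visit 16 → queue [17, 1, 14, 5, 18, 7]
Visit 17; enqueue 12 → queue [1, 14, 5, 18, 7, 12]
Visit 1; enqueue 2 → queue [14, 5, 18, 7, 12, 2]
Visit 14; enqueue 9 → queue [5, 18, 7, 12, 2, 9]
Visit 5; enqueue 15 → queue [18, 7, 12, 2, 9, 15]
Visit 18 → queue [7, 12, 2, 9, 15]
Visit 7; enqueue 8 → queue [12, 2, 9, 15, 8]
Visit 12 → queue [2, 9, 15, 8]
Visit 2 → queue [9, 15, 8]
Visit 9 → queue [15, 8]
Visit 15 → queue [8]
Visit 8 → queue []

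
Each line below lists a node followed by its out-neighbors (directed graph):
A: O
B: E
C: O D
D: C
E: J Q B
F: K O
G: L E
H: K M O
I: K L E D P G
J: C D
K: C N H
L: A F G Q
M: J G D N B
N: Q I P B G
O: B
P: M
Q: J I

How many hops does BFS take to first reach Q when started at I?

2

Level 0: I
Level 1: D, E, G, K, L, P
Level 2: A, B, C, F, H, J, M, N, Q
Level 3: O
Q first appears at level 2.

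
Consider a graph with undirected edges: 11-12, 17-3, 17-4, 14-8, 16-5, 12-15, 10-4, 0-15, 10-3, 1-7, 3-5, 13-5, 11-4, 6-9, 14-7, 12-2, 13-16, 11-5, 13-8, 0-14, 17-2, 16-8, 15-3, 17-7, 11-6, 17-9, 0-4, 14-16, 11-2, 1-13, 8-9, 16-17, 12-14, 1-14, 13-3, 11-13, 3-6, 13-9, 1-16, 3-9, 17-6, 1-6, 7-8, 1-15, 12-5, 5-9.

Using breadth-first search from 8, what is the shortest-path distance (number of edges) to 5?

2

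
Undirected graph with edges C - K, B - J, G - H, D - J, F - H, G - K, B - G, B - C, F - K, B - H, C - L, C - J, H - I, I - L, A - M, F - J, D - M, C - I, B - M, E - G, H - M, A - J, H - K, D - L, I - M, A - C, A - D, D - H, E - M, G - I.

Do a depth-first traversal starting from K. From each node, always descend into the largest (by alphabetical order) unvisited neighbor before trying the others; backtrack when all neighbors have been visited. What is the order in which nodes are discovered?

Visit K
K → H
H → M
M → I
I → L
L → D
D → J
J → F
J → C
C → B
B → G
G → E
C → A

K -> H -> M -> I -> L -> D -> J -> F -> C -> B -> G -> E -> A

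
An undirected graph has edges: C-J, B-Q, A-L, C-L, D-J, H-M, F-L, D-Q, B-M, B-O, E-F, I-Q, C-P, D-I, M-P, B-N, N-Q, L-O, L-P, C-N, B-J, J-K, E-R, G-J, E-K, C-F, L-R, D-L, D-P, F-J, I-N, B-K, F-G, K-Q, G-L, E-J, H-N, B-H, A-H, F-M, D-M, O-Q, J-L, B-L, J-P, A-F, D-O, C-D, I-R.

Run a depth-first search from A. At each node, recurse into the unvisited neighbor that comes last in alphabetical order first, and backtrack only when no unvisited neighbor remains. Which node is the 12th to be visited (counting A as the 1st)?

Visit A
A → L
L → R
R → I
I → Q
Q → O
O → D
D → P
P → M
M → H
H → N
N → C
C → J
J → K
K → E
E → F
F → G
K → B

Visit order: A, L, R, I, Q, O, D, P, M, H, N, C, J, K, E, F, G, B

C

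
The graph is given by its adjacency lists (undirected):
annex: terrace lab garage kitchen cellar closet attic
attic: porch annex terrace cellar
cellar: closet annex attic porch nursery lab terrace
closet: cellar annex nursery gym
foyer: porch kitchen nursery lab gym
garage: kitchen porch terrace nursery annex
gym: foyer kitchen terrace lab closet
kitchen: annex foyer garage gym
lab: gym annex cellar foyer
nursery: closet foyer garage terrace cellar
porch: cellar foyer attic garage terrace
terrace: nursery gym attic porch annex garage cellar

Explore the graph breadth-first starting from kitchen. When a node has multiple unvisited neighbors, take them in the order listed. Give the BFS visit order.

Visit kitchen; enqueue annex, foyer, garage, gym → queue [annex, foyer, garage, gym]
Visit annex; enqueue terrace, lab, cellar, closet, attic → queue [foyer, garage, gym, terrace, lab, cellar, closet, attic]
Visit foyer; enqueue porch, nursery → queue [garage, gym, terrace, lab, cellar, closet, attic, porch, nursery]
Visit garage → queue [gym, terrace, lab, cellar, closet, attic, porch, nursery]
Visit gym → queue [terrace, lab, cellar, closet, attic, porch, nursery]
Visit terrace → queue [lab, cellar, closet, attic, porch, nursery]
Visit lab → queue [cellar, closet, attic, porch, nursery]
Visit cellar → queue [closet, attic, porch, nursery]
Visit closet → queue [attic, porch, nursery]
Visit attic → queue [porch, nursery]
Visit porch → queue [nursery]
Visit nursery → queue []

kitchen annex foyer garage gym terrace lab cellar closet attic porch nursery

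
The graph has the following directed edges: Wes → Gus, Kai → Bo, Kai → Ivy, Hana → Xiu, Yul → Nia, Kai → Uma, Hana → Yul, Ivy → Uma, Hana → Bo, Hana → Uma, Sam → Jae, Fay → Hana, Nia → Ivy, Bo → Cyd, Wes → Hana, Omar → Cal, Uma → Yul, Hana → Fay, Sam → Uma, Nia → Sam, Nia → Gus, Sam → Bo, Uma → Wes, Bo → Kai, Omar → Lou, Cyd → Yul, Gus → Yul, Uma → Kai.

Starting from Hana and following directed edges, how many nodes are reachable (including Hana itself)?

14

BFS from Hana visits: Hana, Yul, Xiu, Uma, Fay, Bo, Nia, Wes, Kai, Cyd, Sam, Ivy, Gus, Jae
Reachable nodes: 14 of 17 total.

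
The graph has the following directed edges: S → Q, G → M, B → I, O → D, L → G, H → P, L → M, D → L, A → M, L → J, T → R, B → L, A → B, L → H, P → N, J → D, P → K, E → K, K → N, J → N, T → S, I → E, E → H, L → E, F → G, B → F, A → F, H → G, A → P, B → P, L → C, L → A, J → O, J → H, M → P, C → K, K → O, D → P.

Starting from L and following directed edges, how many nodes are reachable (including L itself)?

16

BFS from L visits: L, M, J, H, G, E, C, A, P, O, N, D, K, F, B, I
Reachable nodes: 16 of 20 total.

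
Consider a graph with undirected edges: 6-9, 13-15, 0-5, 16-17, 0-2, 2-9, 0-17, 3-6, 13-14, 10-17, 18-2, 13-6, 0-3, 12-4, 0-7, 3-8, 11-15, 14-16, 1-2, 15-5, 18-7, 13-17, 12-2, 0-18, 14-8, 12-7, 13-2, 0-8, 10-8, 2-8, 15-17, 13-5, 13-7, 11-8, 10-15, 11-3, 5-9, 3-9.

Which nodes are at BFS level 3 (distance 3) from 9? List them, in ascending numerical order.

4, 7, 10, 14, 17

Level 0: 9
Level 1: 2, 3, 5, 6
Level 2: 0, 1, 8, 11, 12, 13, 15, 18
Level 3: 4, 7, 10, 14, 17
Level 4: 16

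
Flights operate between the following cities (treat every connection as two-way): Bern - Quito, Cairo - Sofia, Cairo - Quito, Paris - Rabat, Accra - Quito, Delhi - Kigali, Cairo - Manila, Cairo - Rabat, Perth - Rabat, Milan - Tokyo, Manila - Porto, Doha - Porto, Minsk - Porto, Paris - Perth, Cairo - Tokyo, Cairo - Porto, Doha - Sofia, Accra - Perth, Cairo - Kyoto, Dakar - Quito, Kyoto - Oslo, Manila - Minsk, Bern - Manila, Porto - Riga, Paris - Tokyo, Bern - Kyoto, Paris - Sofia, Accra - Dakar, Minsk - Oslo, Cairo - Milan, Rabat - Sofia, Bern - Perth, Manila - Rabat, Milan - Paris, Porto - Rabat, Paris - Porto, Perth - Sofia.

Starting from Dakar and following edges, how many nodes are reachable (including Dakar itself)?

18

BFS from Dakar visits: Dakar, Quito, Accra, Cairo, Bern, Perth, Tokyo, Sofia, Rabat, Porto, Milan, Manila, Kyoto, Paris, Doha, Riga, Minsk, Oslo
Reachable nodes: 18 of 20 total.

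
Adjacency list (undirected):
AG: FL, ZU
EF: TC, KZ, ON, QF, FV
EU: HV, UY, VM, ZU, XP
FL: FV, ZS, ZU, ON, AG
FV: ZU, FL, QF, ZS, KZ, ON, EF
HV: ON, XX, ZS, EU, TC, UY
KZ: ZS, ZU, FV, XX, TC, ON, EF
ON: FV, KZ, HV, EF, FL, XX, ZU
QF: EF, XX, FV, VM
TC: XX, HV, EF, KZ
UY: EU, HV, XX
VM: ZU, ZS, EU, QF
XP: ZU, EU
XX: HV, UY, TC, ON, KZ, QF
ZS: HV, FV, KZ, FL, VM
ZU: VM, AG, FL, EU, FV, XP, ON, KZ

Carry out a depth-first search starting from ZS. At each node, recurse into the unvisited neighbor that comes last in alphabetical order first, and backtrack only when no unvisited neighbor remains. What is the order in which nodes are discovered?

Visit ZS
ZS → VM
VM → ZU
ZU → XP
XP → EU
EU → UY
UY → XX
XX → TC
TC → KZ
KZ → ON
ON → HV
ON → FV
FV → QF
QF → EF
FV → FL
FL → AG

ZS → VM → ZU → XP → EU → UY → XX → TC → KZ → ON → HV → FV → QF → EF → FL → AG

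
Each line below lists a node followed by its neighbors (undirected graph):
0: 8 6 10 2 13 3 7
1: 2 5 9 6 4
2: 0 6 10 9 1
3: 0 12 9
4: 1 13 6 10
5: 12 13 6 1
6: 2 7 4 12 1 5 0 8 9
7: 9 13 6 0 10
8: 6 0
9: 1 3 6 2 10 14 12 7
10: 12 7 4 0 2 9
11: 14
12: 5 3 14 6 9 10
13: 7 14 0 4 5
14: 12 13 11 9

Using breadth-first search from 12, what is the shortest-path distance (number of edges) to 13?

2

Level 0: 12
Level 1: 3, 5, 6, 9, 10, 14
Level 2: 0, 1, 2, 4, 7, 8, 11, 13
13 first appears at level 2.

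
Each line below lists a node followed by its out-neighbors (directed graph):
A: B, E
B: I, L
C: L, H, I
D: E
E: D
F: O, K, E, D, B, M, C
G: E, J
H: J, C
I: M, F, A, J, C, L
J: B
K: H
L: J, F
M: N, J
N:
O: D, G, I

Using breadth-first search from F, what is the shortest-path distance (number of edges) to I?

Level 0: F
Level 1: B, C, D, E, K, M, O
Level 2: G, H, I, J, L, N
Level 3: A
I first appears at level 2.

2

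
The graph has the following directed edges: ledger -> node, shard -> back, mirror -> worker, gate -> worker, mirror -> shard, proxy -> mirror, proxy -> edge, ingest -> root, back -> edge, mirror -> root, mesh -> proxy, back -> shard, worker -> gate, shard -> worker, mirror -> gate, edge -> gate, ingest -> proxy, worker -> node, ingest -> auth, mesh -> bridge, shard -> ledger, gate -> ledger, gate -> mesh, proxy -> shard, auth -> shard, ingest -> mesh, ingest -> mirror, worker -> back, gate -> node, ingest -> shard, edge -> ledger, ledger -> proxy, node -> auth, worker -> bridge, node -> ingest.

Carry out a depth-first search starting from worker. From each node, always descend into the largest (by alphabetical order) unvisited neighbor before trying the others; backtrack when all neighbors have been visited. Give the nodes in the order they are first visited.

Visit worker
worker → node
node → ingest
ingest → shard
shard → ledger
ledger → proxy
proxy → mirror
mirror → root
mirror → gate
gate → mesh
mesh → bridge
proxy → edge
shard → back
ingest → auth

worker node ingest shard ledger proxy mirror root gate mesh bridge edge back auth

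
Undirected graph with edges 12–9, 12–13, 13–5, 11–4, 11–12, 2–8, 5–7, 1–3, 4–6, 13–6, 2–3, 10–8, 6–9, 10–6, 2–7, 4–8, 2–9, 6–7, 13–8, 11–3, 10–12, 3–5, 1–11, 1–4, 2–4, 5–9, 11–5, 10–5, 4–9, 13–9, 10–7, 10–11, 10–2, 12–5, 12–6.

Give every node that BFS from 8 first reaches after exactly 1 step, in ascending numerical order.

Level 0: 8
Level 1: 2, 4, 10, 13
Level 2: 1, 3, 5, 6, 7, 9, 11, 12

2, 4, 10, 13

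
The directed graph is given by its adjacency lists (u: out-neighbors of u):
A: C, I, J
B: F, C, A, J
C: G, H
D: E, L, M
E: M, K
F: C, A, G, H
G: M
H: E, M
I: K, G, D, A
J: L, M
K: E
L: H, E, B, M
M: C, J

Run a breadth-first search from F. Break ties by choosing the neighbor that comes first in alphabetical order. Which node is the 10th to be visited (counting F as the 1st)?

D

Visit F; enqueue A, C, G, H → queue [A, C, G, H]
Visit A; enqueue I, J → queue [C, G, H, I, J]
Visit C → queue [G, H, I, J]
Visit G; enqueue M → queue [H, I, J, M]
Visit H; enqueue E → queue [I, J, M, E]
Visit I; enqueue D, K → queue [J, M, E, D, K]
Visit J; enqueue L → queue [M, E, D, K, L]
Visit M → queue [E, D, K, L]
Visit E → queue [D, K, L]
Visit D → queue [K, L]
Visit K → queue [L]
Visit L; enqueue B → queue [B]
Visit B → queue []

Visit order: F, A, C, G, H, I, J, M, E, D, K, L, B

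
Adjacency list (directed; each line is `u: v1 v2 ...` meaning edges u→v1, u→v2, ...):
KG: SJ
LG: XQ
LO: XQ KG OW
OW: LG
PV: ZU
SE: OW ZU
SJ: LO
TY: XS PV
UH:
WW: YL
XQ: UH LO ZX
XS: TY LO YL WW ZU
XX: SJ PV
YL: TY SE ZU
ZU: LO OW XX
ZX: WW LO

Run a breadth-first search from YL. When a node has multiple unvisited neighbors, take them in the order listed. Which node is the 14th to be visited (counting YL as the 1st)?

SJ

Visit YL; enqueue TY, SE, ZU → queue [TY, SE, ZU]
Visit TY; enqueue XS, PV → queue [SE, ZU, XS, PV]
Visit SE; enqueue OW → queue [ZU, XS, PV, OW]
Visit ZU; enqueue LO, XX → queue [XS, PV, OW, LO, XX]
Visit XS; enqueue WW → queue [PV, OW, LO, XX, WW]
Visit PV → queue [OW, LO, XX, WW]
Visit OW; enqueue LG → queue [LO, XX, WW, LG]
Visit LO; enqueue XQ, KG → queue [XX, WW, LG, XQ, KG]
Visit XX; enqueue SJ → queue [WW, LG, XQ, KG, SJ]
Visit WW → queue [LG, XQ, KG, SJ]
Visit LG → queue [XQ, KG, SJ]
Visit XQ; enqueue UH, ZX → queue [KG, SJ, UH, ZX]
Visit KG → queue [SJ, UH, ZX]
Visit SJ → queue [UH, ZX]
Visit UH → queue [ZX]
Visit ZX → queue []

Visit order: YL, TY, SE, ZU, XS, PV, OW, LO, XX, WW, LG, XQ, KG, SJ, UH, ZX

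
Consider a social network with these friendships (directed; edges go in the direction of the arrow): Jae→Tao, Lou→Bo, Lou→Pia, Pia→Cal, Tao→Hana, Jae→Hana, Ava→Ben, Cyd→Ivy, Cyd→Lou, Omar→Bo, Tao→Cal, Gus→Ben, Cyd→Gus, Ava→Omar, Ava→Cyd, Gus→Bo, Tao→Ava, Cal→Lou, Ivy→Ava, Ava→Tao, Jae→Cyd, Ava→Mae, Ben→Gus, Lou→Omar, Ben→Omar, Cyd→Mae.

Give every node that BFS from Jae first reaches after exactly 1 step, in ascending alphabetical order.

Level 0: Jae
Level 1: Cyd, Hana, Tao
Level 2: Ava, Cal, Gus, Ivy, Lou, Mae
Level 3: Ben, Bo, Omar, Pia

Cyd, Hana, Tao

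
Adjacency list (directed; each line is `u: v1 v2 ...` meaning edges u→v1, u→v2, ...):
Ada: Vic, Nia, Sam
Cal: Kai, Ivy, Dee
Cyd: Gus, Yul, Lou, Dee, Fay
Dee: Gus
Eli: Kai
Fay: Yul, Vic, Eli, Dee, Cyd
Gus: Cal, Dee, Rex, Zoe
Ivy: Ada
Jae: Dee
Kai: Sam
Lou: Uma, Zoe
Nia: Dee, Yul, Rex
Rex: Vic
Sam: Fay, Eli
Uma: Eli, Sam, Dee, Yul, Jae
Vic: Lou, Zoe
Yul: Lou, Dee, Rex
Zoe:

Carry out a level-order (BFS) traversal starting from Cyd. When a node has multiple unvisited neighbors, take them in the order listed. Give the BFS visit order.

Cyd Gus Yul Lou Dee Fay Cal Rex Zoe Uma Vic Eli Kai Ivy Sam Jae Ada Nia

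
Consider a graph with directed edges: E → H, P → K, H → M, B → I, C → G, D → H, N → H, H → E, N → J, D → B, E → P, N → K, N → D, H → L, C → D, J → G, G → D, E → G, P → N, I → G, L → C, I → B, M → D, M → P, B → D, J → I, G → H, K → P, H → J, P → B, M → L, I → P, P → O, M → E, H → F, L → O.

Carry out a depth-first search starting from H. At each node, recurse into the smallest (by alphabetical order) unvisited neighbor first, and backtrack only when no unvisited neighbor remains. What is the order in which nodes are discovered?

Visit H
H → E
E → G
G → D
D → B
B → I
I → P
P → K
P → N
N → J
P → O
H → F
H → L
L → C
H → M

H, E, G, D, B, I, P, K, N, J, O, F, L, C, M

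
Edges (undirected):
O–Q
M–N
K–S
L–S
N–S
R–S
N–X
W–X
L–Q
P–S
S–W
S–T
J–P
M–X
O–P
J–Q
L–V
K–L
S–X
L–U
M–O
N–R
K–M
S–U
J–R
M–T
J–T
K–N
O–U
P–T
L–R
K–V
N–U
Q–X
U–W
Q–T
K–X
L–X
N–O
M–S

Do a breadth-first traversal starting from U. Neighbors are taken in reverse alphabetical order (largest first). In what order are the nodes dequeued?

U W S O N L X T R P M K Q V J

Visit U; enqueue W, S, O, N, L → queue [W, S, O, N, L]
Visit W; enqueue X → queue [S, O, N, L, X]
Visit S; enqueue T, R, P, M, K → queue [O, N, L, X, T, R, P, M, K]
Visit O; enqueue Q → queue [N, L, X, T, R, P, M, K, Q]
Visit N → queue [L, X, T, R, P, M, K, Q]
Visit L; enqueue V → queue [X, T, R, P, M, K, Q, V]
Visit X → queue [T, R, P, M, K, Q, V]
Visit T; enqueue J → queue [R, P, M, K, Q, V, J]
Visit R → queue [P, M, K, Q, V, J]
Visit P → queue [M, K, Q, V, J]
Visit M → queue [K, Q, V, J]
Visit K → queue [Q, V, J]
Visit Q → queue [V, J]
Visit V → queue [J]
Visit J → queue []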